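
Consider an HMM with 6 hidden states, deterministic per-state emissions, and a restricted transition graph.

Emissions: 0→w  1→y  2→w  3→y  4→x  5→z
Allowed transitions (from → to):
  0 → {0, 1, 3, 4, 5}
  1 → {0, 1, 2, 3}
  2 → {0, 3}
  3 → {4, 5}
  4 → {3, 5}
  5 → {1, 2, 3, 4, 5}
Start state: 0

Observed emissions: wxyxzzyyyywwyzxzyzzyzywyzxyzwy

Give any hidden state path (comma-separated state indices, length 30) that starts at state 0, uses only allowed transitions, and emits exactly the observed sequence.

0,4,3,4,5,5,1,1,1,1,2,0,3,5,4,5,3,5,5,3,5,1,2,3,5,4,3,5,2,3

  pos 0: w in {0,2}, choose 0; start
  pos 1: x in {4}, choose 4; 0->4 ok
  pos 2: y in {1,3}, choose 3; 4->3 ok
  pos 3: x in {4}, choose 4; 3->4 ok
  pos 4: z in {5}, choose 5; 4->5 ok
  pos 5: z in {5}, choose 5; 5->5 ok
  pos 6: y in {1,3}, choose 1; 5->1 ok
  pos 7: y in {1,3}, choose 1; 1->1 ok
  pos 8: y in {1,3}, choose 1; 1->1 ok
  pos 9: y in {1,3}, choose 1; 1->1 ok
  pos 10: w in {0,2}, choose 2; 1->2 ok
  pos 11: w in {0,2}, choose 0; 2->0 ok
  pos 12: y in {1,3}, choose 3; 0->3 ok
  pos 13: z in {5}, choose 5; 3->5 ok
  pos 14: x in {4}, choose 4; 5->4 ok
  pos 15: z in {5}, choose 5; 4->5 ok
  pos 16: y in {1,3}, choose 3; 5->3 ok
  pos 17: z in {5}, choose 5; 3->5 ok
  pos 18: z in {5}, choose 5; 5->5 ok
  pos 19: y in {1,3}, choose 3; 5->3 ok
  pos 20: z in {5}, choose 5; 3->5 ok
  pos 21: y in {1,3}, choose 1; 5->1 ok
  pos 22: w in {0,2}, choose 2; 1->2 ok
  pos 23: y in {1,3}, choose 3; 2->3 ok
  pos 24: z in {5}, choose 5; 3->5 ok
  pos 25: x in {4}, choose 4; 5->4 ok
  pos 26: y in {1,3}, choose 3; 4->3 ok
  pos 27: z in {5}, choose 5; 3->5 ok
  pos 28: w in {0,2}, choose 2; 5->2 ok
  pos 29: y in {1,3}, choose 3; 2->3 ok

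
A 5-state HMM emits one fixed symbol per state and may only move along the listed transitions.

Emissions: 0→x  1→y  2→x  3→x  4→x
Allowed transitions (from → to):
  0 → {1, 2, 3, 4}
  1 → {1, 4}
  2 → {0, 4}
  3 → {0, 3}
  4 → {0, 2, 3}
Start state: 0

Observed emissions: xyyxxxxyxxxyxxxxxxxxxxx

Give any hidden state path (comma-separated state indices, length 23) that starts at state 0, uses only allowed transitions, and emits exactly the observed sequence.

  t0 'x' -> {0,2,3,4}, take 0 (start)
  t1 'y' -> {1}, take 1 (0->1 ok)
  t2 'y' -> {1}, take 1 (1->1 ok)
  t3 'x' -> {0,2,3,4}, take 4 (1->4 ok)
  t4 'x' -> {0,2,3,4}, take 3 (4->3 ok)
  t5 'x' -> {0,2,3,4}, take 3 (3->3 ok)
  t6 'x' -> {0,2,3,4}, take 0 (3->0 ok)
  t7 'y' -> {1}, take 1 (0->1 ok)
  t8 'x' -> {0,2,3,4}, take 4 (1->4 ok)
  t9 'x' -> {0,2,3,4}, take 3 (4->3 ok)
  t10 'x' -> {0,2,3,4}, take 0 (3->0 ok)
  t11 'y' -> {1}, take 1 (0->1 ok)
  t12 'x' -> {0,2,3,4}, take 4 (1->4 ok)
  t13 'x' -> {0,2,3,4}, take 0 (4->0 ok)
  t14 'x' -> {0,2,3,4}, take 2 (0->2 ok)
  t15 'x' -> {0,2,3,4}, take 4 (2->4 ok)
  t16 'x' -> {0,2,3,4}, take 3 (4->3 ok)
  t17 'x' -> {0,2,3,4}, take 0 (3->0 ok)
  t18 'x' -> {0,2,3,4}, take 4 (0->4 ok)
  t19 'x' -> {0,2,3,4}, take 3 (4->3 ok)
  t20 'x' -> {0,2,3,4}, take 0 (3->0 ok)
  t21 'x' -> {0,2,3,4}, take 4 (0->4 ok)
  t22 'x' -> {0,2,3,4}, take 3 (4->3 ok)

0,1,1,4,3,3,0,1,4,3,0,1,4,0,2,4,3,0,4,3,0,4,3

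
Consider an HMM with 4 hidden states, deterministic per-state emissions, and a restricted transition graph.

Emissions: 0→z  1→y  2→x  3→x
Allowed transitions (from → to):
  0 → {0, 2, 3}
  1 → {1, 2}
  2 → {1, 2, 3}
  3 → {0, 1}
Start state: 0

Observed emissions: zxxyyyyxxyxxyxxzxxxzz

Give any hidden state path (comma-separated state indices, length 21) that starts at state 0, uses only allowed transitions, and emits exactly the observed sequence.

  t0 'z' -> {0}, take 0 (start)
  t1 'x' -> {2,3}, take 2 (0->2 ok)
  t2 'x' -> {2,3}, take 2 (2->2 ok)
  t3 'y' -> {1}, take 1 (2->1 ok)
  t4 'y' -> {1}, take 1 (1->1 ok)
  t5 'y' -> {1}, take 1 (1->1 ok)
  t6 'y' -> {1}, take 1 (1->1 ok)
  t7 'x' -> {2,3}, take 2 (1->2 ok)
  t8 'x' -> {2,3}, take 2 (2->2 ok)
  t9 'y' -> {1}, take 1 (2->1 ok)
  t10 'x' -> {2,3}, take 2 (1->2 ok)
  t11 'x' -> {2,3}, take 2 (2->2 ok)
  t12 'y' -> {1}, take 1 (2->1 ok)
  t13 'x' -> {2,3}, take 2 (1->2 ok)
  t14 'x' -> {2,3}, take 3 (2->3 ok)
  t15 'z' -> {0}, take 0 (3->0 ok)
  t16 'x' -> {2,3}, take 2 (0->2 ok)
  t17 'x' -> {2,3}, take 2 (2->2 ok)
  t18 'x' -> {2,3}, take 3 (2->3 ok)
  t19 'z' -> {0}, take 0 (3->0 ok)
  t20 'z' -> {0}, take 0 (0->0 ok)

0,2,2,1,1,1,1,2,2,1,2,2,1,2,3,0,2,2,3,0,0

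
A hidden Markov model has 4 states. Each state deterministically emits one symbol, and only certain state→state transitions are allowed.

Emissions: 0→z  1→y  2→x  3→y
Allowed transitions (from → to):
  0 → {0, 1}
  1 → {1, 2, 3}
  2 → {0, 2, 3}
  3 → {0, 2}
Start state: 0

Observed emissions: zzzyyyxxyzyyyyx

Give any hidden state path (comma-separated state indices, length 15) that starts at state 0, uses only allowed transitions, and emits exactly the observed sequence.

0,0,0,1,1,1,2,2,3,0,1,1,1,1,2

  pos 0: z in {0}, choose 0; start
  pos 1: z in {0}, choose 0; 0->0 ok
  pos 2: z in {0}, choose 0; 0->0 ok
  pos 3: y in {1,3}, choose 1; 0->1 ok
  pos 4: y in {1,3}, choose 1; 1->1 ok
  pos 5: y in {1,3}, choose 1; 1->1 ok
  pos 6: x in {2}, choose 2; 1->2 ok
  pos 7: x in {2}, choose 2; 2->2 ok
  pos 8: y in {1,3}, choose 3; 2->3 ok
  pos 9: z in {0}, choose 0; 3->0 ok
  pos 10: y in {1,3}, choose 1; 0->1 ok
  pos 11: y in {1,3}, choose 1; 1->1 ok
  pos 12: y in {1,3}, choose 1; 1->1 ok
  pos 13: y in {1,3}, choose 1; 1->1 ok
  pos 14: x in {2}, choose 2; 1->2 ok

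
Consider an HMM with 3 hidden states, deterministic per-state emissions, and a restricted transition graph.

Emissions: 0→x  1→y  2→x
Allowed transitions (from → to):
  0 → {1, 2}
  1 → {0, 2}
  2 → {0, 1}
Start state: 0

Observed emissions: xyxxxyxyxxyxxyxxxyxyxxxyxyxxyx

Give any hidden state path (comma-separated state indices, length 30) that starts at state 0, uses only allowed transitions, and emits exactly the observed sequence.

  pos 0: x in {0,2}, choose 0; start
  pos 1: y in {1}, choose 1; 0->1 ok
  pos 2: x in {0,2}, choose 0; 1->0 ok
  pos 3: x in {0,2}, choose 2; 0->2 ok
  pos 4: x in {0,2}, choose 0; 2->0 ok
  pos 5: y in {1}, choose 1; 0->1 ok
  pos 6: x in {0,2}, choose 2; 1->2 ok
  pos 7: y in {1}, choose 1; 2->1 ok
  pos 8: x in {0,2}, choose 2; 1->2 ok
  pos 9: x in {0,2}, choose 0; 2->0 ok
  pos 10: y in {1}, choose 1; 0->1 ok
  pos 11: x in {0,2}, choose 0; 1->0 ok
  pos 12: x in {0,2}, choose 2; 0->2 ok
  pos 13: y in {1}, choose 1; 2->1 ok
  pos 14: x in {0,2}, choose 2; 1->2 ok
  pos 15: x in {0,2}, choose 0; 2->0 ok
  pos 16: x in {0,2}, choose 2; 0->2 ok
  pos 17: y in {1}, choose 1; 2->1 ok
  pos 18: x in {0,2}, choose 0; 1->0 ok
  pos 19: y in {1}, choose 1; 0->1 ok
  pos 20: x in {0,2}, choose 0; 1->0 ok
  pos 21: x in {0,2}, choose 2; 0->2 ok
  pos 22: x in {0,2}, choose 0; 2->0 ok
  pos 23: y in {1}, choose 1; 0->1 ok
  pos 24: x in {0,2}, choose 2; 1->2 ok
  pos 25: y in {1}, choose 1; 2->1 ok
  pos 26: x in {0,2}, choose 0; 1->0 ok
  pos 27: x in {0,2}, choose 2; 0->2 ok
  pos 28: y in {1}, choose 1; 2->1 ok
  pos 29: x in {0,2}, choose 2; 1->2 ok

0,1,0,2,0,1,2,1,2,0,1,0,2,1,2,0,2,1,0,1,0,2,0,1,2,1,0,2,1,2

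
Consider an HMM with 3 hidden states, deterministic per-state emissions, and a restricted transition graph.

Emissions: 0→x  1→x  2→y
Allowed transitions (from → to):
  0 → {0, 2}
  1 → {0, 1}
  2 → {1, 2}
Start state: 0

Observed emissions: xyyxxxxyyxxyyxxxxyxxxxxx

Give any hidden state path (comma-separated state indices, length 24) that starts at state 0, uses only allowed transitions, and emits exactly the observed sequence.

  0: obs=x cand={0,1} pick 0 [start]
  1: obs=y cand={2} pick 2 [0->2 ok]
  2: obs=y cand={2} pick 2 [2->2 ok]
  3: obs=x cand={0,1} pick 1 [2->1 ok]
  4: obs=x cand={0,1} pick 1 [1->1 ok]
  5: obs=x cand={0,1} pick 1 [1->1 ok]
  6: obs=x cand={0,1} pick 0 [1->0 ok]
  7: obs=y cand={2} pick 2 [0->2 ok]
  8: obs=y cand={2} pick 2 [2->2 ok]
  9: obs=x cand={0,1} pick 1 [2->1 ok]
  10: obs=x cand={0,1} pick 0 [1->0 ok]
  11: obs=y cand={2} pick 2 [0->2 ok]
  12: obs=y cand={2} pick 2 [2->2 ok]
  13: obs=x cand={0,1} pick 1 [2->1 ok]
  14: obs=x cand={0,1} pick 1 [1->1 ok]
  15: obs=x cand={0,1} pick 0 [1->0 ok]
  16: obs=x cand={0,1} pick 0 [0->0 ok]
  17: obs=y cand={2} pick 2 [0->2 ok]
  18: obs=x cand={0,1} pick 1 [2->1 ok]
  19: obs=x cand={0,1} pick 1 [1->1 ok]
  20: obs=x cand={0,1} pick 1 [1->1 ok]
  21: obs=x cand={0,1} pick 1 [1->1 ok]
  22: obs=x cand={0,1} pick 1 [1->1 ok]
  23: obs=x cand={0,1} pick 1 [1->1 ok]

0,2,2,1,1,1,0,2,2,1,0,2,2,1,1,0,0,2,1,1,1,1,1,1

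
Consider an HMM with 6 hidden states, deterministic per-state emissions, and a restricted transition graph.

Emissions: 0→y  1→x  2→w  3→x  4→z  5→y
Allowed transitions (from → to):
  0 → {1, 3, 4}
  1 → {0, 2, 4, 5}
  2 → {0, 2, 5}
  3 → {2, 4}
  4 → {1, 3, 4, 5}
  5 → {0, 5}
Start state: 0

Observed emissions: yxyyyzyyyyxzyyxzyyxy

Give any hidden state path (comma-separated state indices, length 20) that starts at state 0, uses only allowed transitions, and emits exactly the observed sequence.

  [0] y  {0,5}  => 0  start
  [1] x  {1,3}  => 1  0->1 ok
  [2] y  {0,5}  => 5  1->5 ok
  [3] y  {0,5}  => 5  5->5 ok
  [4] y  {0,5}  => 0  5->0 ok
  [5] z  {4}  => 4  0->4 ok
  [6] y  {0,5}  => 5  4->5 ok
  [7] y  {0,5}  => 5  5->5 ok
  [8] y  {0,5}  => 5  5->5 ok
  [9] y  {0,5}  => 0  5->0 ok
  [10] x  {1,3}  => 3  0->3 ok
  [11] z  {4}  => 4  3->4 ok
  [12] y  {0,5}  => 5  4->5 ok
  [13] y  {0,5}  => 0  5->0 ok
  [14] x  {1,3}  => 3  0->3 ok
  [15] z  {4}  => 4  3->4 ok
  [16] y  {0,5}  => 5  4->5 ok
  [17] y  {0,5}  => 0  5->0 ok
  [18] x  {1,3}  => 1  0->1 ok
  [19] y  {0,5}  => 5  1->5 ok

0,1,5,5,0,4,5,5,5,0,3,4,5,0,3,4,5,0,1,5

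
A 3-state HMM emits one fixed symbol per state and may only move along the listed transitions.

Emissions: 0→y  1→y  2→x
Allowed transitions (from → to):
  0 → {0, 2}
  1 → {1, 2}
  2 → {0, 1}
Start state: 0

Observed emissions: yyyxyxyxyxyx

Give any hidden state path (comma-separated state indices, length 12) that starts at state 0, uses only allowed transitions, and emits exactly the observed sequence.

0,0,0,2,0,2,1,2,1,2,0,2

  0: obs=y cand={0,1} pick 0 [start]
  1: obs=y cand={0,1} pick 0 [0->0 ok]
  2: obs=y cand={0,1} pick 0 [0->0 ok]
  3: obs=x cand={2} pick 2 [0->2 ok]
  4: obs=y cand={0,1} pick 0 [2->0 ok]
  5: obs=x cand={2} pick 2 [0->2 ok]
  6: obs=y cand={0,1} pick 1 [2->1 ok]
  7: obs=x cand={2} pick 2 [1->2 ok]
  8: obs=y cand={0,1} pick 1 [2->1 ok]
  9: obs=x cand={2} pick 2 [1->2 ok]
  10: obs=y cand={0,1} pick 0 [2->0 ok]
  11: obs=x cand={2} pick 2 [0->2 ok]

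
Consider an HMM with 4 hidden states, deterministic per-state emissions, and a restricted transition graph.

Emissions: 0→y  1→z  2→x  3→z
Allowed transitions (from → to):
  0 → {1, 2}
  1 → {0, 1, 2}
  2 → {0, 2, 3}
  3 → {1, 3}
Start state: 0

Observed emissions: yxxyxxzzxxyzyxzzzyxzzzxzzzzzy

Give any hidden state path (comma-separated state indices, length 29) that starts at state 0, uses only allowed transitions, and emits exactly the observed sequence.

  [0] y  {0}  => 0  start
  [1] x  {2}  => 2  0->2 ok
  [2] x  {2}  => 2  2->2 ok
  [3] y  {0}  => 0  2->0 ok
  [4] x  {2}  => 2  0->2 ok
  [5] x  {2}  => 2  2->2 ok
  [6] z  {1,3}  => 3  2->3 ok
  [7] z  {1,3}  => 1  3->1 ok
  [8] x  {2}  => 2  1->2 ok
  [9] x  {2}  => 2  2->2 ok
  [10] y  {0}  => 0  2->0 ok
  [11] z  {1,3}  => 1  0->1 ok
  [12] y  {0}  => 0  1->0 ok
  [13] x  {2}  => 2  0->2 ok
  [14] z  {1,3}  => 3  2->3 ok
  [15] z  {1,3}  => 3  3->3 ok
  [16] z  {1,3}  => 1  3->1 ok
  [17] y  {0}  => 0  1->0 ok
  [18] x  {2}  => 2  0->2 ok
  [19] z  {1,3}  => 3  2->3 ok
  [20] z  {1,3}  => 3  3->3 ok
  [21] z  {1,3}  => 1  3->1 ok
  [22] x  {2}  => 2  1->2 ok
  [23] z  {1,3}  => 3  2->3 ok
  [24] z  {1,3}  => 3  3->3 ok
  [25] z  {1,3}  => 3  3->3 ok
  [26] z  {1,3}  => 3  3->3 ok
  [27] z  {1,3}  => 1  3->1 ok
  [28] y  {0}  => 0  1->0 ok

0,2,2,0,2,2,3,1,2,2,0,1,0,2,3,3,1,0,2,3,3,1,2,3,3,3,3,1,0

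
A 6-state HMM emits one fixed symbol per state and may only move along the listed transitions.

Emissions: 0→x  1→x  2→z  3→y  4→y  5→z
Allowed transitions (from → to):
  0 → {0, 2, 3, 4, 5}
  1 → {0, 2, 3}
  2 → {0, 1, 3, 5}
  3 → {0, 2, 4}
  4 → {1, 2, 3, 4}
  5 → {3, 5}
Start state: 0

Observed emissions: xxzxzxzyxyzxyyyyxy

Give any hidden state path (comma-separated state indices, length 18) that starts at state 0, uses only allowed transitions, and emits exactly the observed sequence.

0,0,2,0,2,0,5,3,0,4,2,0,4,4,4,3,0,4

  pos 0: x in {0,1}, choose 0; start
  pos 1: x in {0,1}, choose 0; 0->0 ok
  pos 2: z in {2,5}, choose 2; 0->2 ok
  pos 3: x in {0,1}, choose 0; 2->0 ok
  pos 4: z in {2,5}, choose 2; 0->2 ok
  pos 5: x in {0,1}, choose 0; 2->0 ok
  pos 6: z in {2,5}, choose 5; 0->5 ok
  pos 7: y in {3,4}, choose 3; 5->3 ok
  pos 8: x in {0,1}, choose 0; 3->0 ok
  pos 9: y in {3,4}, choose 4; 0->4 ok
  pos 10: z in {2,5}, choose 2; 4->2 ok
  pos 11: x in {0,1}, choose 0; 2->0 ok
  pos 12: y in {3,4}, choose 4; 0->4 ok
  pos 13: y in {3,4}, choose 4; 4->4 ok
  pos 14: y in {3,4}, choose 4; 4->4 ok
  pos 15: y in {3,4}, choose 3; 4->3 ok
  pos 16: x in {0,1}, choose 0; 3->0 ok
  pos 17: y in {3,4}, choose 4; 0->4 ok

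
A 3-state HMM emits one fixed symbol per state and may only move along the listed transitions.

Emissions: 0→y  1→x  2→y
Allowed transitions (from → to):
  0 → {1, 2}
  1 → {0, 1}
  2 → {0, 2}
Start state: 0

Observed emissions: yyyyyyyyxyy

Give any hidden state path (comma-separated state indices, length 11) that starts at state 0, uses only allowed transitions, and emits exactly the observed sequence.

  0: obs=y cand={0,2} pick 0 [start]
  1: obs=y cand={0,2} pick 2 [0->2 ok]
  2: obs=y cand={0,2} pick 0 [2->0 ok]
  3: obs=y cand={0,2} pick 2 [0->2 ok]
  4: obs=y cand={0,2} pick 0 [2->0 ok]
  5: obs=y cand={0,2} pick 2 [0->2 ok]
  6: obs=y cand={0,2} pick 2 [2->2 ok]
  7: obs=y cand={0,2} pick 0 [2->0 ok]
  8: obs=x cand={1} pick 1 [0->1 ok]
  9: obs=y cand={0,2} pick 0 [1->0 ok]
  10: obs=y cand={0,2} pick 2 [0->2 ok]

0,2,0,2,0,2,2,0,1,0,2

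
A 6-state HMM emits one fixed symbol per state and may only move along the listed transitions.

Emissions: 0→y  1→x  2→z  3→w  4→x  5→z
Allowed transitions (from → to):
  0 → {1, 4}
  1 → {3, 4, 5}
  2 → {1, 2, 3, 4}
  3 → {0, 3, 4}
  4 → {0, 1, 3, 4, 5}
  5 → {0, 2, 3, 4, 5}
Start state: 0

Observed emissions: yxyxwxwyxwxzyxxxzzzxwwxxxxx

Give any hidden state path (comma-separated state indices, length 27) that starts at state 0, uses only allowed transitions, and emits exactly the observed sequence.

  t0 'y' -> {0}, take 0 (start)
  t1 'x' -> {1,4}, take 4 (0->4 ok)
  t2 'y' -> {0}, take 0 (4->0 ok)
  t3 'x' -> {1,4}, take 1 (0->1 ok)
  t4 'w' -> {3}, take 3 (1->3 ok)
  t5 'x' -> {1,4}, take 4 (3->4 ok)
  t6 'w' -> {3}, take 3 (4->3 ok)
  t7 'y' -> {0}, take 0 (3->0 ok)
  t8 'x' -> {1,4}, take 1 (0->1 ok)
  t9 'w' -> {3}, take 3 (1->3 ok)
  t10 'x' -> {1,4}, take 4 (3->4 ok)
  t11 'z' -> {2,5}, take 5 (4->5 ok)
  t12 'y' -> {0}, take 0 (5->0 ok)
  t13 'x' -> {1,4}, take 1 (0->1 ok)
  t14 'x' -> {1,4}, take 4 (1->4 ok)
  t15 'x' -> {1,4}, take 4 (4->4 ok)
  t16 'z' -> {2,5}, take 5 (4->5 ok)
  t17 'z' -> {2,5}, take 5 (5->5 ok)
  t18 'z' -> {2,5}, take 2 (5->2 ok)
  t19 'x' -> {1,4}, take 1 (2->1 ok)
  t20 'w' -> {3}, take 3 (1->3 ok)
  t21 'w' -> {3}, take 3 (3->3 ok)
  t22 'x' -> {1,4}, take 4 (3->4 ok)
  t23 'x' -> {1,4}, take 1 (4->1 ok)
  t24 'x' -> {1,4}, take 4 (1->4 ok)
  t25 'x' -> {1,4}, take 4 (4->4 ok)
  t26 'x' -> {1,4}, take 4 (4->4 ok)

0,4,0,1,3,4,3,0,1,3,4,5,0,1,4,4,5,5,2,1,3,3,4,1,4,4,4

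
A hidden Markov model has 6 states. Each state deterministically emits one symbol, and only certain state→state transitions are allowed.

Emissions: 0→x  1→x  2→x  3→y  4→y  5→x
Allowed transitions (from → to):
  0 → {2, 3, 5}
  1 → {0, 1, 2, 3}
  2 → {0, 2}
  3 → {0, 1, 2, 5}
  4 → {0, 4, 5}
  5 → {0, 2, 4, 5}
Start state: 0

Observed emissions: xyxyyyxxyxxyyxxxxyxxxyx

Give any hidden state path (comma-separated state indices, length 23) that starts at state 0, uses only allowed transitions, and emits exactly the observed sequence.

  t0 'x' -> {0,1,2,5}, take 0 (start)
  t1 'y' -> {3,4}, take 3 (0->3 ok)
  t2 'x' -> {0,1,2,5}, take 5 (3->5 ok)
  t3 'y' -> {3,4}, take 4 (5->4 ok)
  t4 'y' -> {3,4}, take 4 (4->4 ok)
  t5 'y' -> {3,4}, take 4 (4->4 ok)
  t6 'x' -> {0,1,2,5}, take 5 (4->5 ok)
  t7 'x' -> {0,1,2,5}, take 0 (5->0 ok)
  t8 'y' -> {3,4}, take 3 (0->3 ok)
  t9 'x' -> {0,1,2,5}, take 0 (3->0 ok)
  t10 'x' -> {0,1,2,5}, take 5 (0->5 ok)
  t11 'y' -> {3,4}, take 4 (5->4 ok)
  t12 'y' -> {3,4}, take 4 (4->4 ok)
  t13 'x' -> {0,1,2,5}, take 0 (4->0 ok)
  t14 'x' -> {0,1,2,5}, take 5 (0->5 ok)
  t15 'x' -> {0,1,2,5}, take 2 (5->2 ok)
  t16 'x' -> {0,1,2,5}, take 0 (2->0 ok)
  t17 'y' -> {3,4}, take 3 (0->3 ok)
  t18 'x' -> {0,1,2,5}, take 1 (3->1 ok)
  t19 'x' -> {0,1,2,5}, take 2 (1->2 ok)
  t20 'x' -> {0,1,2,5}, take 0 (2->0 ok)
  t21 'y' -> {3,4}, take 3 (0->3 ok)
  t22 'x' -> {0,1,2,5}, take 1 (3->1 ok)

0,3,5,4,4,4,5,0,3,0,5,4,4,0,5,2,0,3,1,2,0,3,1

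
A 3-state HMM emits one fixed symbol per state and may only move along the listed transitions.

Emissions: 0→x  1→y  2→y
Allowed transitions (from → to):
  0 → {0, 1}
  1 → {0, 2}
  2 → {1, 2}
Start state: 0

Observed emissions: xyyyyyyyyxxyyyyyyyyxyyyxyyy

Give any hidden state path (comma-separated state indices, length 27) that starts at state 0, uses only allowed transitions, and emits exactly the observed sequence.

0,1,2,2,1,2,1,2,1,0,0,1,2,1,2,2,1,2,1,0,1,2,1,0,1,2,1

  [0] x  {0}  => 0  start
  [1] y  {1,2}  => 1  0->1 ok
  [2] y  {1,2}  => 2  1->2 ok
  [3] y  {1,2}  => 2  2->2 ok
  [4] y  {1,2}  => 1  2->1 ok
  [5] y  {1,2}  => 2  1->2 ok
  [6] y  {1,2}  => 1  2->1 ok
  [7] y  {1,2}  => 2  1->2 ok
  [8] y  {1,2}  => 1  2->1 ok
  [9] x  {0}  => 0  1->0 ok
  [10] x  {0}  => 0  0->0 ok
  [11] y  {1,2}  => 1  0->1 ok
  [12] y  {1,2}  => 2  1->2 ok
  [13] y  {1,2}  => 1  2->1 ok
  [14] y  {1,2}  => 2  1->2 ok
  [15] y  {1,2}  => 2  2->2 ok
  [16] y  {1,2}  => 1  2->1 ok
  [17] y  {1,2}  => 2  1->2 ok
  [18] y  {1,2}  => 1  2->1 ok
  [19] x  {0}  => 0  1->0 ok
  [20] y  {1,2}  => 1  0->1 ok
  [21] y  {1,2}  => 2  1->2 ok
  [22] y  {1,2}  => 1  2->1 ok
  [23] x  {0}  => 0  1->0 ok
  [24] y  {1,2}  => 1  0->1 ok
  [25] y  {1,2}  => 2  1->2 ok
  [26] y  {1,2}  => 1  2->1 ok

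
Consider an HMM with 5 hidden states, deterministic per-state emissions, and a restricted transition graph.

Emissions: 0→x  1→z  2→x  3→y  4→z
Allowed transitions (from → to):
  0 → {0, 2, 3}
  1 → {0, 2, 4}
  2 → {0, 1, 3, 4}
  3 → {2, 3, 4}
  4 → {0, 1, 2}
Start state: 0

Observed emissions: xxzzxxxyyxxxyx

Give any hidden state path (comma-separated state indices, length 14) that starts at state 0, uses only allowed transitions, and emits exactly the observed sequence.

0,2,1,4,2,0,2,3,3,2,0,0,3,2

  0: obs=x cand={0,2} pick 0 [start]
  1: obs=x cand={0,2} pick 2 [0->2 ok]
  2: obs=z cand={1,4} pick 1 [2->1 ok]
  3: obs=z cand={1,4} pick 4 [1->4 ok]
  4: obs=x cand={0,2} pick 2 [4->2 ok]
  5: obs=x cand={0,2} pick 0 [2->0 ok]
  6: obs=x cand={0,2} pick 2 [0->2 ok]
  7: obs=y cand={3} pick 3 [2->3 ok]
  8: obs=y cand={3} pick 3 [3->3 ok]
  9: obs=x cand={0,2} pick 2 [3->2 ok]
  10: obs=x cand={0,2} pick 0 [2->0 ok]
  11: obs=x cand={0,2} pick 0 [0->0 ok]
  12: obs=y cand={3} pick 3 [0->3 ok]
  13: obs=x cand={0,2} pick 2 [3->2 ok]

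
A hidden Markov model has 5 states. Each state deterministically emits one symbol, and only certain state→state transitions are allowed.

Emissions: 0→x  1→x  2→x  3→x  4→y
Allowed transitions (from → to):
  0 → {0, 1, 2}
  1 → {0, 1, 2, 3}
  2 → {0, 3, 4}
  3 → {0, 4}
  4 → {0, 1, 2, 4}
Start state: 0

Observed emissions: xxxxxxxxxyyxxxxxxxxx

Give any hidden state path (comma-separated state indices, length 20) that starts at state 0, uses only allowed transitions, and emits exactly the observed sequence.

  0: obs=x cand={0,1,2,3} pick 0 [start]
  1: obs=x cand={0,1,2,3} pick 0 [0->0 ok]
  2: obs=x cand={0,1,2,3} pick 1 [0->1 ok]
  3: obs=x cand={0,1,2,3} pick 2 [1->2 ok]
  4: obs=x cand={0,1,2,3} pick 0 [2->0 ok]
  5: obs=x cand={0,1,2,3} pick 2 [0->2 ok]
  6: obs=x cand={0,1,2,3} pick 0 [2->0 ok]
  7: obs=x cand={0,1,2,3} pick 1 [0->1 ok]
  8: obs=x cand={0,1,2,3} pick 3 [1->3 ok]
  9: obs=y cand={4} pick 4 [3->4 ok]
  10: obs=y cand={4} pick 4 [4->4 ok]
  11: obs=x cand={0,1,2,3} pick 1 [4->1 ok]
  12: obs=x cand={0,1,2,3} pick 2 [1->2 ok]
  13: obs=x cand={0,1,2,3} pick 0 [2->0 ok]
  14: obs=x cand={0,1,2,3} pick 0 [0->0 ok]
  15: obs=x cand={0,1,2,3} pick 0 [0->0 ok]
  16: obs=x cand={0,1,2,3} pick 0 [0->0 ok]
  17: obs=x cand={0,1,2,3} pick 0 [0->0 ok]
  18: obs=x cand={0,1,2,3} pick 2 [0->2 ok]
  19: obs=x cand={0,1,2,3} pick 3 [2->3 ok]

0,0,1,2,0,2,0,1,3,4,4,1,2,0,0,0,0,0,2,3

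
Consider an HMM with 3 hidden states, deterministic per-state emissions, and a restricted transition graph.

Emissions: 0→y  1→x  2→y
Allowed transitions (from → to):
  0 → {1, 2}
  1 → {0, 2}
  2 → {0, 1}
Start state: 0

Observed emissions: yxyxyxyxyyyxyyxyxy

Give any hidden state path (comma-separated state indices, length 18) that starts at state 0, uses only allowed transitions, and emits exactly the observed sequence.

0,1,2,1,2,1,2,1,2,0,2,1,2,0,1,2,1,2

  [0] y  {0,2}  => 0  start
  [1] x  {1}  => 1  0->1 ok
  [2] y  {0,2}  => 2  1->2 ok
  [3] x  {1}  => 1  2->1 ok
  [4] y  {0,2}  => 2  1->2 ok
  [5] x  {1}  => 1  2->1 ok
  [6] y  {0,2}  => 2  1->2 ok
  [7] x  {1}  => 1  2->1 ok
  [8] y  {0,2}  => 2  1->2 ok
  [9] y  {0,2}  => 0  2->0 ok
  [10] y  {0,2}  => 2  0->2 ok
  [11] x  {1}  => 1  2->1 ok
  [12] y  {0,2}  => 2  1->2 ok
  [13] y  {0,2}  => 0  2->0 ok
  [14] x  {1}  => 1  0->1 ok
  [15] y  {0,2}  => 2  1->2 ok
  [16] x  {1}  => 1  2->1 ok
  [17] y  {0,2}  => 2  1->2 ok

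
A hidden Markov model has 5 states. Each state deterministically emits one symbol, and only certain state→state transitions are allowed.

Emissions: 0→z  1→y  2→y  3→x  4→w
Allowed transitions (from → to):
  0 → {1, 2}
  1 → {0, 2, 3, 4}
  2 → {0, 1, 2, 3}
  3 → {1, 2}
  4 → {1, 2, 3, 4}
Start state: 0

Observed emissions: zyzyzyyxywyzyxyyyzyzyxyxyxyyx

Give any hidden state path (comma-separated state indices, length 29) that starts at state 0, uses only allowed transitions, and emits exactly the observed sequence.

0,2,0,1,0,2,2,3,1,4,1,0,1,3,1,2,2,0,2,0,1,3,1,3,1,3,2,1,3

  pos 0: z in {0}, choose 0; start
  pos 1: y in {1,2}, choose 2; 0->2 ok
  pos 2: z in {0}, choose 0; 2->0 ok
  pos 3: y in {1,2}, choose 1; 0->1 ok
  pos 4: z in {0}, choose 0; 1->0 ok
  pos 5: y in {1,2}, choose 2; 0->2 ok
  pos 6: y in {1,2}, choose 2; 2->2 ok
  pos 7: x in {3}, choose 3; 2->3 ok
  pos 8: y in {1,2}, choose 1; 3->1 ok
  pos 9: w in {4}, choose 4; 1->4 ok
  pos 10: y in {1,2}, choose 1; 4->1 ok
  pos 11: z in {0}, choose 0; 1->0 ok
  pos 12: y in {1,2}, choose 1; 0->1 ok
  pos 13: x in {3}, choose 3; 1->3 ok
  pos 14: y in {1,2}, choose 1; 3->1 ok
  pos 15: y in {1,2}, choose 2; 1->2 ok
  pos 16: y in {1,2}, choose 2; 2->2 ok
  pos 17: z in {0}, choose 0; 2->0 ok
  pos 18: y in {1,2}, choose 2; 0->2 ok
  pos 19: z in {0}, choose 0; 2->0 ok
  pos 20: y in {1,2}, choose 1; 0->1 ok
  pos 21: x in {3}, choose 3; 1->3 ok
  pos 22: y in {1,2}, choose 1; 3->1 ok
  pos 23: x in {3}, choose 3; 1->3 ok
  pos 24: y in {1,2}, choose 1; 3->1 ok
  pos 25: x in {3}, choose 3; 1->3 ok
  pos 26: y in {1,2}, choose 2; 3->2 ok
  pos 27: y in {1,2}, choose 1; 2->1 ok
  pos 28: x in {3}, choose 3; 1->3 ok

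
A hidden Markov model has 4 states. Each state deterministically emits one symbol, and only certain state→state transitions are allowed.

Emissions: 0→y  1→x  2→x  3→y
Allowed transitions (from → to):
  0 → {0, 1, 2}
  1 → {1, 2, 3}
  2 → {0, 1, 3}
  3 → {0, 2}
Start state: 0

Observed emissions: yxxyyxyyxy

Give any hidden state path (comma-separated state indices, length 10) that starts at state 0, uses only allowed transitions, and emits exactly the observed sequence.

  0: obs=y cand={0,3} pick 0 [start]
  1: obs=x cand={1,2} pick 1 [0->1 ok]
  2: obs=x cand={1,2} pick 1 [1->1 ok]
  3: obs=y cand={0,3} pick 3 [1->3 ok]
  4: obs=y cand={0,3} pick 0 [3->0 ok]
  5: obs=x cand={1,2} pick 2 [0->2 ok]
  6: obs=y cand={0,3} pick 3 [2->3 ok]
  7: obs=y cand={0,3} pick 0 [3->0 ok]
  8: obs=x cand={1,2} pick 1 [0->1 ok]
  9: obs=y cand={0,3} pick 3 [1->3 ok]

0,1,1,3,0,2,3,0,1,3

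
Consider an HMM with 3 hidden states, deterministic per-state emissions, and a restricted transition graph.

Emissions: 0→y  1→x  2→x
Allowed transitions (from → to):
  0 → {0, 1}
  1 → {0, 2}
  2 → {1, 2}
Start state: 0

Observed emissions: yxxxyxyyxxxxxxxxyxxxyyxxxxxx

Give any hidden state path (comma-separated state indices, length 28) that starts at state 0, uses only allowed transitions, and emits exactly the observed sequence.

  0: obs=y cand={0} pick 0 [start]
  1: obs=x cand={1,2} pick 1 [0->1 ok]
  2: obs=x cand={1,2} pick 2 [1->2 ok]
  3: obs=x cand={1,2} pick 1 [2->1 ok]
  4: obs=y cand={0} pick 0 [1->0 ok]
  5: obs=x cand={1,2} pick 1 [0->1 ok]
  6: obs=y cand={0} pick 0 [1->0 ok]
  7: obs=y cand={0} pick 0 [0->0 ok]
  8: obs=x cand={1,2} pick 1 [0->1 ok]
  9: obs=x cand={1,2} pick 2 [1->2 ok]
  10: obs=x cand={1,2} pick 2 [2->2 ok]
  11: obs=x cand={1,2} pick 2 [2->2 ok]
  12: obs=x cand={1,2} pick 1 [2->1 ok]
  13: obs=x cand={1,2} pick 2 [1->2 ok]
  14: obs=x cand={1,2} pick 2 [2->2 ok]
  15: obs=x cand={1,2} pick 1 [2->1 ok]
  16: obs=y cand={0} pick 0 [1->0 ok]
  17: obs=x cand={1,2} pick 1 [0->1 ok]
  18: obs=x cand={1,2} pick 2 [1->2 ok]
  19: obs=x cand={1,2} pick 1 [2->1 ok]
  20: obs=y cand={0} pick 0 [1->0 ok]
  21: obs=y cand={0} pick 0 [0->0 ok]
  22: obs=x cand={1,2} pick 1 [0->1 ok]
  23: obs=x cand={1,2} pick 2 [1->2 ok]
  24: obs=x cand={1,2} pick 1 [2->1 ok]
  25: obs=x cand={1,2} pick 2 [1->2 ok]
  26: obs=x cand={1,2} pick 2 [2->2 ok]
  27: obs=x cand={1,2} pick 1 [2->1 ok]

0,1,2,1,0,1,0,0,1,2,2,2,1,2,2,1,0,1,2,1,0,0,1,2,1,2,2,1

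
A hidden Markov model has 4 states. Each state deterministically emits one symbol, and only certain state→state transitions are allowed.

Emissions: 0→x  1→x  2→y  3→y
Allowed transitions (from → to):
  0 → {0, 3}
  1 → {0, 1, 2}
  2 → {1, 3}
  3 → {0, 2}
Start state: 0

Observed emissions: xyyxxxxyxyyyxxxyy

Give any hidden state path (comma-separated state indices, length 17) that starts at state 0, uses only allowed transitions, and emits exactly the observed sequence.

  pos 0: x in {0,1}, choose 0; start
  pos 1: y in {2,3}, choose 3; 0->3 ok
  pos 2: y in {2,3}, choose 2; 3->2 ok
  pos 3: x in {0,1}, choose 1; 2->1 ok
  pos 4: x in {0,1}, choose 1; 1->1 ok
  pos 5: x in {0,1}, choose 1; 1->1 ok
  pos 6: x in {0,1}, choose 1; 1->1 ok
  pos 7: y in {2,3}, choose 2; 1->2 ok
  pos 8: x in {0,1}, choose 1; 2->1 ok
  pos 9: y in {2,3}, choose 2; 1->2 ok
  pos 10: y in {2,3}, choose 3; 2->3 ok
  pos 11: y in {2,3}, choose 2; 3->2 ok
  pos 12: x in {0,1}, choose 1; 2->1 ok
  pos 13: x in {0,1}, choose 1; 1->1 ok
  pos 14: x in {0,1}, choose 0; 1->0 ok
  pos 15: y in {2,3}, choose 3; 0->3 ok
  pos 16: y in {2,3}, choose 2; 3->2 ok

0,3,2,1,1,1,1,2,1,2,3,2,1,1,0,3,2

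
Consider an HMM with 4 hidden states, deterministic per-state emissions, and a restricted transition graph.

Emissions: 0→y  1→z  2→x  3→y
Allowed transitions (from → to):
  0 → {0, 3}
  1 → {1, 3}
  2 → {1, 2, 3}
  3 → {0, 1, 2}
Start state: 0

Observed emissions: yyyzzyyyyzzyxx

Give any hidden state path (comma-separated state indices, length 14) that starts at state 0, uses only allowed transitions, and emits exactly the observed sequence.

  t0 'y' -> {0,3}, take 0 (start)
  t1 'y' -> {0,3}, take 0 (0->0 ok)
  t2 'y' -> {0,3}, take 3 (0->3 ok)
  t3 'z' -> {1}, take 1 (3->1 ok)
  t4 'z' -> {1}, take 1 (1->1 ok)
  t5 'y' -> {0,3}, take 3 (1->3 ok)
  t6 'y' -> {0,3}, take 0 (3->0 ok)
  t7 'y' -> {0,3}, take 0 (0->0 ok)
  t8 'y' -> {0,3}, take 3 (0->3 ok)
  t9 'z' -> {1}, take 1 (3->1 ok)
  t10 'z' -> {1}, take 1 (1->1 ok)
  t11 'y' -> {0,3}, take 3 (1->3 ok)
  t12 'x' -> {2}, take 2 (3->2 ok)
  t13 'x' -> {2}, take 2 (2->2 ok)

0,0,3,1,1,3,0,0,3,1,1,3,2,2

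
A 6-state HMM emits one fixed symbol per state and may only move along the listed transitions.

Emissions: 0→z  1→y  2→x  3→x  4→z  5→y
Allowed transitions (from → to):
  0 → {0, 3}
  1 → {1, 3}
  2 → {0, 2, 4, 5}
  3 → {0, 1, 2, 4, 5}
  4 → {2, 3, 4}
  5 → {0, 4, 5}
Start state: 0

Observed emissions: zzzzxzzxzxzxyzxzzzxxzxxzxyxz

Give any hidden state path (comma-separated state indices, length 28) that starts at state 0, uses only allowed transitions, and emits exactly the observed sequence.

0,0,0,0,3,4,4,2,4,2,4,3,5,4,2,0,0,0,3,2,0,3,2,0,3,1,3,0

  t0 'z' -> {0,4}, take 0 (start)
  t1 'z' -> {0,4}, take 0 (0->0 ok)
  t2 'z' -> {0,4}, take 0 (0->0 ok)
  t3 'z' -> {0,4}, take 0 (0->0 ok)
  t4 'x' -> {2,3}, take 3 (0->3 ok)
  t5 'z' -> {0,4}, take 4 (3->4 ok)
  t6 'z' -> {0,4}, take 4 (4->4 ok)
  t7 'x' -> {2,3}, take 2 (4->2 ok)
  t8 'z' -> {0,4}, take 4 (2->4 ok)
  t9 'x' -> {2,3}, take 2 (4->2 ok)
  t10 'z' -> {0,4}, take 4 (2->4 ok)
  t11 'x' -> {2,3}, take 3 (4->3 ok)
  t12 'y' -> {1,5}, take 5 (3->5 ok)
  t13 'z' -> {0,4}, take 4 (5->4 ok)
  t14 'x' -> {2,3}, take 2 (4->2 ok)
  t15 'z' -> {0,4}, take 0 (2->0 ok)
  t16 'z' -> {0,4}, take 0 (0->0 ok)
  t17 'z' -> {0,4}, take 0 (0->0 ok)
  t18 'x' -> {2,3}, take 3 (0->3 ok)
  t19 'x' -> {2,3}, take 2 (3->2 ok)
  t20 'z' -> {0,4}, take 0 (2->0 ok)
  t21 'x' -> {2,3}, take 3 (0->3 ok)
  t22 'x' -> {2,3}, take 2 (3->2 ok)
  t23 'z' -> {0,4}, take 0 (2->0 ok)
  t24 'x' -> {2,3}, take 3 (0->3 ok)
  t25 'y' -> {1,5}, take 1 (3->1 ok)
  t26 'x' -> {2,3}, take 3 (1->3 ok)
  t27 'z' -> {0,4}, take 0 (3->0 ok)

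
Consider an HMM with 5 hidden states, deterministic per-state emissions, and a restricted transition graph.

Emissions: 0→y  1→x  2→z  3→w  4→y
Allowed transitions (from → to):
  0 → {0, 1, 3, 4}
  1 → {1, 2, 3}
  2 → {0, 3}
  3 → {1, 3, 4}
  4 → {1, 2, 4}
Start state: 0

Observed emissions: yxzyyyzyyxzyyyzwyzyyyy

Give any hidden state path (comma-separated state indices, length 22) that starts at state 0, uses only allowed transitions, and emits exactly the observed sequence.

  0: obs=y cand={0,4} pick 0 [start]
  1: obs=x cand={1} pick 1 [0->1 ok]
  2: obs=z cand={2} pick 2 [1->2 ok]
  3: obs=y cand={0,4} pick 0 [2->0 ok]
  4: obs=y cand={0,4} pick 4 [0->4 ok]
  5: obs=y cand={0,4} pick 4 [4->4 ok]
  6: obs=z cand={2} pick 2 [4->2 ok]
  7: obs=y cand={0,4} pick 0 [2->0 ok]
  8: obs=y cand={0,4} pick 4 [0->4 ok]
  9: obs=x cand={1} pick 1 [4->1 ok]
  10: obs=z cand={2} pick 2 [1->2 ok]
  11: obs=y cand={0,4} pick 0 [2->0 ok]
  12: obs=y cand={0,4} pick 0 [0->0 ok]
  13: obs=y cand={0,4} pick 4 [0->4 ok]
  14: obs=z cand={2} pick 2 [4->2 ok]
  15: obs=w cand={3} pick 3 [2->3 ok]
  16: obs=y cand={0,4} pick 4 [3->4 ok]
  17: obs=z cand={2} pick 2 [4->2 ok]
  18: obs=y cand={0,4} pick 0 [2->0 ok]
  19: obs=y cand={0,4} pick 0 [0->0 ok]
  20: obs=y cand={0,4} pick 0 [0->0 ok]
  21: obs=y cand={0,4} pick 0 [0->0 ok]

0,1,2,0,4,4,2,0,4,1,2,0,0,4,2,3,4,2,0,0,0,0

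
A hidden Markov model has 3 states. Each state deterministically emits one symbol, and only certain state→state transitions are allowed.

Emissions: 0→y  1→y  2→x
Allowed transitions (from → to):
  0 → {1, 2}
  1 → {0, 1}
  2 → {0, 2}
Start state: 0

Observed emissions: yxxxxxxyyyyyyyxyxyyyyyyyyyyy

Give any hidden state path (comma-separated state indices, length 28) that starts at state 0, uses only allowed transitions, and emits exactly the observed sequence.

  0: obs=y cand={0,1} pick 0 [start]
  1: obs=x cand={2} pick 2 [0->2 ok]
  2: obs=x cand={2} pick 2 [2->2 ok]
  3: obs=x cand={2} pick 2 [2->2 ok]
  4: obs=x cand={2} pick 2 [2->2 ok]
  5: obs=x cand={2} pick 2 [2->2 ok]
  6: obs=x cand={2} pick 2 [2->2 ok]
  7: obs=y cand={0,1} pick 0 [2->0 ok]
  8: obs=y cand={0,1} pick 1 [0->1 ok]
  9: obs=y cand={0,1} pick 0 [1->0 ok]
  10: obs=y cand={0,1} pick 1 [0->1 ok]
  11: obs=y cand={0,1} pick 1 [1->1 ok]
  12: obs=y cand={0,1} pick 1 [1->1 ok]
  13: obs=y cand={0,1} pick 0 [1->0 ok]
  14: obs=x cand={2} pick 2 [0->2 ok]
  15: obs=y cand={0,1} pick 0 [2->0 ok]
  16: obs=x cand={2} pick 2 [0->2 ok]
  17: obs=y cand={0,1} pick 0 [2->0 ok]
  18: obs=y cand={0,1} pick 1 [0->1 ok]
  19: obs=y cand={0,1} pick 0 [1->0 ok]
  20: obs=y cand={0,1} pick 1 [0->1 ok]
  21: obs=y cand={0,1} pick 0 [1->0 ok]
  22: obs=y cand={0,1} pick 1 [0->1 ok]
  23: obs=y cand={0,1} pick 1 [1->1 ok]
  24: obs=y cand={0,1} pick 0 [1->0 ok]
  25: obs=y cand={0,1} pick 1 [0->1 ok]
  26: obs=y cand={0,1} pick 1 [1->1 ok]
  27: obs=y cand={0,1} pick 0 [1->0 ok]

0,2,2,2,2,2,2,0,1,0,1,1,1,0,2,0,2,0,1,0,1,0,1,1,0,1,1,0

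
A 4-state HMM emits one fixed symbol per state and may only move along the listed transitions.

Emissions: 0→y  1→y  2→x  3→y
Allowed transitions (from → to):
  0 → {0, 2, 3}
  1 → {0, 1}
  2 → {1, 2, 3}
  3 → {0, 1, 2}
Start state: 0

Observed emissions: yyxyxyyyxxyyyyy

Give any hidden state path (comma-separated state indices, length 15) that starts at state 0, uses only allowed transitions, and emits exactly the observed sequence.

0,0,2,3,2,1,0,3,2,2,1,0,0,0,3

  [0] y  {0,1,3}  => 0  start
  [1] y  {0,1,3}  => 0  0->0 ok
  [2] x  {2}  => 2  0->2 ok
  [3] y  {0,1,3}  => 3  2->3 ok
  [4] x  {2}  => 2  3->2 ok
  [5] y  {0,1,3}  => 1  2->1 ok
  [6] y  {0,1,3}  => 0  1->0 ok
  [7] y  {0,1,3}  => 3  0->3 ok
  [8] x  {2}  => 2  3->2 ok
  [9] x  {2}  => 2  2->2 ok
  [10] y  {0,1,3}  => 1  2->1 ok
  [11] y  {0,1,3}  => 0  1->0 ok
  [12] y  {0,1,3}  => 0  0->0 ok
  [13] y  {0,1,3}  => 0  0->0 ok
  [14] y  {0,1,3}  => 3  0->3 ok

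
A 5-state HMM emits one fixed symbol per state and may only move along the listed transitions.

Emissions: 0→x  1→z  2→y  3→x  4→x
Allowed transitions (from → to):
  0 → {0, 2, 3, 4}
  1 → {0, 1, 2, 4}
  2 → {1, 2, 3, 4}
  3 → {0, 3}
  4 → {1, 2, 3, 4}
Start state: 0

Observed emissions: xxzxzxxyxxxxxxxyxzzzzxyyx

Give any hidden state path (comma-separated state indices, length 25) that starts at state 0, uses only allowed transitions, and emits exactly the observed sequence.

0,4,1,4,1,4,4,2,3,3,0,3,3,3,0,2,4,1,1,1,1,4,2,2,3

  0: obs=x cand={0,3,4} pick 0 [start]
  1: obs=x cand={0,3,4} pick 4 [0->4 ok]
  2: obs=z cand={1} pick 1 [4->1 ok]
  3: obs=x cand={0,3,4} pick 4 [1->4 ok]
  4: obs=z cand={1} pick 1 [4->1 ok]
  5: obs=x cand={0,3,4} pick 4 [1->4 ok]
  6: obs=x cand={0,3,4} pick 4 [4->4 ok]
  7: obs=y cand={2} pick 2 [4->2 ok]
  8: obs=x cand={0,3,4} pick 3 [2->3 ok]
  9: obs=x cand={0,3,4} pick 3 [3->3 ok]
  10: obs=x cand={0,3,4} pick 0 [3->0 ok]
  11: obs=x cand={0,3,4} pick 3 [0->3 ok]
  12: obs=x cand={0,3,4} pick 3 [3->3 ok]
  13: obs=x cand={0,3,4} pick 3 [3->3 ok]
  14: obs=x cand={0,3,4} pick 0 [3->0 ok]
  15: obs=y cand={2} pick 2 [0->2 ok]
  16: obs=x cand={0,3,4} pick 4 [2->4 ok]
  17: obs=z cand={1} pick 1 [4->1 ok]
  18: obs=z cand={1} pick 1 [1->1 ok]
  19: obs=z cand={1} pick 1 [1->1 ok]
  20: obs=z cand={1} pick 1 [1->1 ok]
  21: obs=x cand={0,3,4} pick 4 [1->4 ok]
  22: obs=y cand={2} pick 2 [4->2 ok]
  23: obs=y cand={2} pick 2 [2->2 ok]
  24: obs=x cand={0,3,4} pick 3 [2->3 ok]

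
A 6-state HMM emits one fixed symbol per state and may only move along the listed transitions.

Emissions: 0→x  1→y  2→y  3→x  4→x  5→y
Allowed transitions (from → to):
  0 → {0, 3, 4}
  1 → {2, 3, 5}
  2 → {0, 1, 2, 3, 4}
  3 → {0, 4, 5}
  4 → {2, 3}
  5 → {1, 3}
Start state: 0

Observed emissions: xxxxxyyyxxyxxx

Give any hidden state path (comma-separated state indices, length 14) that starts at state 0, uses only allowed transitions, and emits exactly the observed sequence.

  pos 0: x in {0,3,4}, choose 0; start
  pos 1: x in {0,3,4}, choose 4; 0->4 ok
  pos 2: x in {0,3,4}, choose 3; 4->3 ok
  pos 3: x in {0,3,4}, choose 0; 3->0 ok
  pos 4: x in {0,3,4}, choose 3; 0->3 ok
  pos 5: y in {1,2,5}, choose 5; 3->5 ok
  pos 6: y in {1,2,5}, choose 1; 5->1 ok
  pos 7: y in {1,2,5}, choose 2; 1->2 ok
  pos 8: x in {0,3,4}, choose 3; 2->3 ok
  pos 9: x in {0,3,4}, choose 4; 3->4 ok
  pos 10: y in {1,2,5}, choose 2; 4->2 ok
  pos 11: x in {0,3,4}, choose 0; 2->0 ok
  pos 12: x in {0,3,4}, choose 0; 0->0 ok
  pos 13: x in {0,3,4}, choose 0; 0->0 ok

0,4,3,0,3,5,1,2,3,4,2,0,0,0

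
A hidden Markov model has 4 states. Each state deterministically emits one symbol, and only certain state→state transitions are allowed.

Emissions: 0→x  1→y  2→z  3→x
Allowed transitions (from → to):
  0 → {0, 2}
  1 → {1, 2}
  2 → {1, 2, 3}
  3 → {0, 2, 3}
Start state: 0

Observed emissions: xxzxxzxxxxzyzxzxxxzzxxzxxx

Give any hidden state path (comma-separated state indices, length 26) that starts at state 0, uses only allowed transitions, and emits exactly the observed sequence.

  pos 0: x in {0,3}, choose 0; start
  pos 1: x in {0,3}, choose 0; 0->0 ok
  pos 2: z in {2}, choose 2; 0->2 ok
  pos 3: x in {0,3}, choose 3; 2->3 ok
  pos 4: x in {0,3}, choose 3; 3->3 ok
  pos 5: z in {2}, choose 2; 3->2 ok
  pos 6: x in {0,3}, choose 3; 2->3 ok
  pos 7: x in {0,3}, choose 3; 3->3 ok
  pos 8: x in {0,3}, choose 0; 3->0 ok
  pos 9: x in {0,3}, choose 0; 0->0 ok
  pos 10: z in {2}, choose 2; 0->2 ok
  pos 11: y in {1}, choose 1; 2->1 ok
  pos 12: z in {2}, choose 2; 1->2 ok
  pos 13: x in {0,3}, choose 3; 2->3 ok
  pos 14: z in {2}, choose 2; 3->2 ok
  pos 15: x in {0,3}, choose 3; 2->3 ok
  pos 16: x in {0,3}, choose 3; 3->3 ok
  pos 17: x in {0,3}, choose 3; 3->3 ok
  pos 18: z in {2}, choose 2; 3->2 ok
  pos 19: z in {2}, choose 2; 2->2 ok
  pos 20: x in {0,3}, choose 3; 2->3 ok
  pos 21: x in {0,3}, choose 0; 3->0 ok
  pos 22: z in {2}, choose 2; 0->2 ok
  pos 23: x in {0,3}, choose 3; 2->3 ok
  pos 24: x in {0,3}, choose 3; 3->3 ok
  pos 25: x in {0,3}, choose 3; 3->3 ok

0,0,2,3,3,2,3,3,0,0,2,1,2,3,2,3,3,3,2,2,3,0,2,3,3,3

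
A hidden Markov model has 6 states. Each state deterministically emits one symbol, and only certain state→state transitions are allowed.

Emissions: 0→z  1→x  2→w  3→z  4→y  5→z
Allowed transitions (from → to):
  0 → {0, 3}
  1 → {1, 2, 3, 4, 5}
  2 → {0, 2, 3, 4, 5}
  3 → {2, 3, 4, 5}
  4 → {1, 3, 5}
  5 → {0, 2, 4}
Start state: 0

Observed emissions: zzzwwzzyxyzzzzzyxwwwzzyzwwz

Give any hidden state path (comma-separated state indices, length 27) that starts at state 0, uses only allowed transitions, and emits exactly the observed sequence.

0,3,5,2,2,3,5,4,1,4,3,5,0,0,3,4,1,2,2,2,3,5,4,3,2,2,3

  [0] z  {0,3,5}  => 0  start
  [1] z  {0,3,5}  => 3  0->3 ok
  [2] z  {0,3,5}  => 5  3->5 ok
  [3] w  {2}  => 2  5->2 ok
  [4] w  {2}  => 2  2->2 ok
  [5] z  {0,3,5}  => 3  2->3 ok
  [6] z  {0,3,5}  => 5  3->5 ok
  [7] y  {4}  => 4  5->4 ok
  [8] x  {1}  => 1  4->1 ok
  [9] y  {4}  => 4  1->4 ok
  [10] z  {0,3,5}  => 3  4->3 ok
  [11] z  {0,3,5}  => 5  3->5 ok
  [12] z  {0,3,5}  => 0  5->0 ok
  [13] z  {0,3,5}  => 0  0->0 ok
  [14] z  {0,3,5}  => 3  0->3 ok
  [15] y  {4}  => 4  3->4 ok
  [16] x  {1}  => 1  4->1 ok
  [17] w  {2}  => 2  1->2 ok
  [18] w  {2}  => 2  2->2 ok
  [19] w  {2}  => 2  2->2 ok
  [20] z  {0,3,5}  => 3  2->3 ok
  [21] z  {0,3,5}  => 5  3->5 ok
  [22] y  {4}  => 4  5->4 ok
  [23] z  {0,3,5}  => 3  4->3 ok
  [24] w  {2}  => 2  3->2 ok
  [25] w  {2}  => 2  2->2 ok
  [26] z  {0,3,5}  => 3  2->3 ok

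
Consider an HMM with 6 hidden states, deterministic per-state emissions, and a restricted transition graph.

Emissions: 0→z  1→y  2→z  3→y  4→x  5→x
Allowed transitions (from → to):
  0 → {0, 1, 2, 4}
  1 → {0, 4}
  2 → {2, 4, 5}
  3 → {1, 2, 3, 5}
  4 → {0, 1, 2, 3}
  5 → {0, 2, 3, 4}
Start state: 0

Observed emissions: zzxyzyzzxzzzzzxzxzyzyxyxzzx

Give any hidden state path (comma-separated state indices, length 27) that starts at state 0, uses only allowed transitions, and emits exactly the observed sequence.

  [0] z  {0,2}  => 0  start
  [1] z  {0,2}  => 2  0->2 ok
  [2] x  {4,5}  => 4  2->4 ok
  [3] y  {1,3}  => 1  4->1 ok
  [4] z  {0,2}  => 0  1->0 ok
  [5] y  {1,3}  => 1  0->1 ok
  [6] z  {0,2}  => 0  1->0 ok
  [7] z  {0,2}  => 2  0->2 ok
  [8] x  {4,5}  => 5  2->5 ok
  [9] z  {0,2}  => 0  5->0 ok
  [10] z  {0,2}  => 0  0->0 ok
  [11] z  {0,2}  => 0  0->0 ok
  [12] z  {0,2}  => 2  0->2 ok
  [13] z  {0,2}  => 2  2->2 ok
  [14] x  {4,5}  => 4  2->4 ok
  [15] z  {0,2}  => 2  4->2 ok
  [16] x  {4,5}  => 4  2->4 ok
  [17] z  {0,2}  => 0  4->0 ok
  [18] y  {1,3}  => 1  0->1 ok
  [19] z  {0,2}  => 0  1->0 ok
  [20] y  {1,3}  => 1  0->1 ok
  [21] x  {4,5}  => 4  1->4 ok
  [22] y  {1,3}  => 1  4->1 ok
  [23] x  {4,5}  => 4  1->4 ok
  [24] z  {0,2}  => 0  4->0 ok
  [25] z  {0,2}  => 0  0->0 ok
  [26] x  {4,5}  => 4  0->4 ok

0,2,4,1,0,1,0,2,5,0,0,0,2,2,4,2,4,0,1,0,1,4,1,4,0,0,4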